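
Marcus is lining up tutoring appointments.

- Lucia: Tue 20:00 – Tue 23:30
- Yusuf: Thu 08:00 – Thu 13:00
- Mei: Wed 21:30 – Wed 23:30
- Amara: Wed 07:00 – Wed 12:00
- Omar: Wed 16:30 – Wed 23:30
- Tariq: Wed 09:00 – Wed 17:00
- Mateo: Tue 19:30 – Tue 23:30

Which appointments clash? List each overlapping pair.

Sorted by start: Mateo, Lucia, Amara, Tariq, Omar, Mei, Yusuf.
Lucia starts before Mateo ends → Mateo and Lucia overlap.
Amara starts after Mateo ends; Mateo is clear from here.
Amara starts after Lucia ends; Lucia is clear from here.
Tariq starts before Amara ends → Amara and Tariq overlap.
Omar starts after Amara ends; Amara is clear from here.
Omar starts before Tariq ends → Tariq and Omar overlap.
Mei starts after Tariq ends; Tariq is clear from here.
Mei starts before Omar ends → Omar and Mei overlap.
Yusuf starts after Omar ends.
Yusuf starts after Mei ends.

Amara & Tariq, Lucia & Mateo, Mei & Omar, Omar & Tariq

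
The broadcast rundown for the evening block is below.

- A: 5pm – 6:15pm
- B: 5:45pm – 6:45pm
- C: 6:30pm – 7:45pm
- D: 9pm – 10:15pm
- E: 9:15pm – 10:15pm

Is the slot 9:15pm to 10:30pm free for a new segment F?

A: ends 6:15pm at or before F starts 9:15pm → clear.
B: ends 6:45pm at or before F starts 9:15pm → clear.
C: ends 7:45pm at or before F starts 9:15pm → clear.
D: starts 9pm before F ends 10:30pm, and ends 10:15pm after F starts 9:15pm → overlap.
E: starts 9:15pm before F ends 10:30pm, and ends 10:15pm after F starts 9:15pm → overlap.
F overlaps D, E.

No — it overlaps D, E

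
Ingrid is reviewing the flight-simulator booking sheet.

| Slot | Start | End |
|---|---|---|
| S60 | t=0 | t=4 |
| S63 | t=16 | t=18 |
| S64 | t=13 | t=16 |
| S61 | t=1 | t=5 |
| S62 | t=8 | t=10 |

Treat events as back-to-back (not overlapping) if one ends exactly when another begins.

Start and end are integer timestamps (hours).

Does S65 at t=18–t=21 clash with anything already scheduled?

No — it doesn't clash with anything

S60: ends t=4 at or before S65 starts t=18 → clear.
S61: ends t=5 at or before S65 starts t=18 → clear.
S62: ends t=10 at or before S65 starts t=18 → clear.
S64: ends t=16 at or before S65 starts t=18 → clear.
S63: ends t=18 at or before S65 starts t=18 → clear.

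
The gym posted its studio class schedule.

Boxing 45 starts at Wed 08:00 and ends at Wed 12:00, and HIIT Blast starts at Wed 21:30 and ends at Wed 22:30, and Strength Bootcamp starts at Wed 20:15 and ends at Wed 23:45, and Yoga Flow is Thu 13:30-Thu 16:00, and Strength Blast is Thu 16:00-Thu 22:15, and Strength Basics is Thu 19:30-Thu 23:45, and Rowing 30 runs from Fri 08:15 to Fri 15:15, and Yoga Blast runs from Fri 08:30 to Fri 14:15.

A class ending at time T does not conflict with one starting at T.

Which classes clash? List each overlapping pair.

Check each pair: they overlap iff neither finishes before the other starts.
Sorted by start: Boxing 45, Strength Bootcamp, HIIT Blast, Yoga Flow, Strength Blast, Strength Basics, Rowing 30, Yoga Blast.
Strength Bootcamp starts after Boxing 45 ends, so Boxing 45 has no further overlaps.
HIIT Blast starts before Strength Bootcamp ends → Strength Bootcamp and HIIT Blast overlap.
Yoga Flow starts after Strength Bootcamp ends, so Strength Bootcamp has no further overlaps.
Yoga Flow starts after HIIT Blast ends, so HIIT Blast has no further overlaps.
Strength Blast starts exactly when Yoga Flow ends (back-to-back, no overlap), so Yoga Flow has no further overlaps.
Strength Basics starts before Strength Blast ends → Strength Blast and Strength Basics overlap.
Rowing 30 starts after Strength Blast ends, so Strength Blast has no further overlaps.
Rowing 30 starts after Strength Basics ends, so Strength Basics has no further overlaps.
Yoga Blast starts before Rowing 30 ends → Rowing 30 and Yoga Blast overlap.

HIIT Blast & Strength Bootcamp, Rowing 30 & Yoga Blast, Strength Basics & Strength Blast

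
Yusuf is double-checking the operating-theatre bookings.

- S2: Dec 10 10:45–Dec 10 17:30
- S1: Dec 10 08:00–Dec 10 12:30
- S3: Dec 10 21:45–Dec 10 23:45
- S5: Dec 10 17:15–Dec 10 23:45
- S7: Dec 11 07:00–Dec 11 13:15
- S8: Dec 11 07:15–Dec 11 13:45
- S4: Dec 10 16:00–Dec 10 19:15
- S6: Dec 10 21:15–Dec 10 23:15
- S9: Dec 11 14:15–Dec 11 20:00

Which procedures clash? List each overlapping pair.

Two intervals overlap when each starts before the other ends.
Sorted by start: S1, S2, S4, S5, S6, S3, S7, S8, S9.
S2 starts before S1 ends → S1 and S2 overlap.
S4 starts after S1 ends, so nothing later overlaps S1 either.
S4 starts before S2 ends → S2 and S4 overlap.
S5 starts before S2 ends → S2 and S5 overlap.
S6 starts after S2 ends, so nothing later overlaps S2 either.
S5 starts before S4 ends → S4 and S5 overlap.
S6 starts after S4 ends, so nothing later overlaps S4 either.
S6 starts before S5 ends → S5 and S6 overlap.
S3 starts before S5 ends → S5 and S3 overlap.
S7 starts after S5 ends, so nothing later overlaps S5 either.
S3 starts before S6 ends → S6 and S3 overlap.
S7 starts after S6 ends, so nothing later overlaps S6 either.
S7 starts after S3 ends, so nothing later overlaps S3 either.
S8 starts before S7 ends → S7 and S8 overlap.
S9 starts after S7 ends.
S9 starts after S8 ends.

S1 & S2, S2 & S4, S2 & S5, S3 & S5, S3 & S6, S4 & S5, S5 & S6, S7 & S8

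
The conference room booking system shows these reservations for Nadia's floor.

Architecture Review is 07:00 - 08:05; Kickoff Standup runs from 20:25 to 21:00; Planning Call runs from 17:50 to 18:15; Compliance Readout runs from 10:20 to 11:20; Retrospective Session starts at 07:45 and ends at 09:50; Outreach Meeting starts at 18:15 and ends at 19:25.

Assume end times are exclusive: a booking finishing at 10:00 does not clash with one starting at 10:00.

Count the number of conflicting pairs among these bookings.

Sorted by start: Architecture Review, Retrospective Session, Compliance Readout, Planning Call, Outreach Meeting, Kickoff Standup.
Retrospective Session starts before Architecture Review ends → Architecture Review and Retrospective Session overlap.
Compliance Readout starts after Architecture Review ends; Architecture Review is clear from here.
Compliance Readout starts after Retrospective Session ends; Retrospective Session is clear from here.
Planning Call starts after Compliance Readout ends; Compliance Readout is clear from here.
Outreach Meeting starts exactly when Planning Call ends (back-to-back, no overlap); Planning Call is clear from here.
Kickoff Standup starts after Outreach Meeting ends.
Overlapping pairs: Architecture Review & Retrospective Session — 1 in total.

1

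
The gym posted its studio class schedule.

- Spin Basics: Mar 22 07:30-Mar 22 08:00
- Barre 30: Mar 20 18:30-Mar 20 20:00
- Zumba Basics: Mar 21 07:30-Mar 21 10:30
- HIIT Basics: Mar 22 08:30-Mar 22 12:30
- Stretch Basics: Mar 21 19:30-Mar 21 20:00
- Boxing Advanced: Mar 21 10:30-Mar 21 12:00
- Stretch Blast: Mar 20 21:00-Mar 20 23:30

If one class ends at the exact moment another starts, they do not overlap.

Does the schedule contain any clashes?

Sorted by start: Barre 30, Stretch Blast, Zumba Basics, Boxing Advanced, Stretch Basics, Spin Basics, HIIT Basics.
Stretch Blast starts after Barre 30 ends, so Barre 30 has no further overlaps.
Zumba Basics starts after Stretch Blast ends, so Stretch Blast has no further overlaps.
Boxing Advanced starts exactly when Zumba Basics ends (back-to-back, no overlap), so Zumba Basics has no further overlaps.
Stretch Basics starts after Boxing Advanced ends, so Boxing Advanced has no further overlaps.
Spin Basics starts after Stretch Basics ends, so Stretch Basics has no further overlaps.
HIIT Basics starts after Spin Basics ends.
Every pair is clear; the schedule has no overlaps.

No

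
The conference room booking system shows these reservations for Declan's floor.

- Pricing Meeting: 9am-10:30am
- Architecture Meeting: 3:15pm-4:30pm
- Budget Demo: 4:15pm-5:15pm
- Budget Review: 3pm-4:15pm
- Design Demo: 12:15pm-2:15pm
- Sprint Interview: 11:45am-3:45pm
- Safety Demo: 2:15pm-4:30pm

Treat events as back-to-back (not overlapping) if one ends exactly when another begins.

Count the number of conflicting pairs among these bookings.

Sorted by start: Pricing Meeting, Sprint Interview, Design Demo, Safety Demo, Budget Review, Architecture Meeting, Budget Demo.
Sprint Interview starts after Pricing Meeting ends; Pricing Meeting is clear from here.
Design Demo starts before Sprint Interview ends → Sprint Interview and Design Demo overlap.
Safety Demo starts before Sprint Interview ends → Sprint Interview and Safety Demo overlap.
Budget Review starts before Sprint Interview ends → Sprint Interview and Budget Review overlap.
Architecture Meeting starts before Sprint Interview ends → Sprint Interview and Architecture Meeting overlap.
Budget Demo starts after Sprint Interview ends.
Safety Demo starts exactly when Design Demo ends (back-to-back, no overlap); Design Demo is clear from here.
Budget Review starts before Safety Demo ends → Safety Demo and Budget Review overlap.
Architecture Meeting starts before Safety Demo ends → Safety Demo and Architecture Meeting overlap.
Budget Demo starts before Safety Demo ends → Safety Demo and Budget Demo overlap.
Architecture Meeting starts before Budget Review ends → Budget Review and Architecture Meeting overlap.
Budget Demo starts exactly when Budget Review ends (back-to-back, no overlap).
Budget Demo starts before Architecture Meeting ends → Architecture Meeting and Budget Demo overlap.
Overlapping pairs: Architecture Meeting & Budget Demo, Architecture Meeting & Budget Review, Architecture Meeting & Safety Demo, Architecture Meeting & Sprint Interview, Budget Demo & Safety Demo, Budget Review & Safety Demo, Budget Review & Sprint Interview, Design Demo & Sprint Interview, Safety Demo & Sprint Interview — 9 in total.

9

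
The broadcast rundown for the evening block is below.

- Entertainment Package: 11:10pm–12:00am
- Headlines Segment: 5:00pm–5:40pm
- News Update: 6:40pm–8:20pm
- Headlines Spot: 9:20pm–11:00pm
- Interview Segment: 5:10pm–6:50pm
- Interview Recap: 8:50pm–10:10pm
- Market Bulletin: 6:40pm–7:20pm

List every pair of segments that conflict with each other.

Headlines Segment & Interview Segment, Headlines Spot & Interview Recap, Interview Segment & Market Bulletin, Interview Segment & News Update, Market Bulletin & News Update

Sorted by start: Headlines Segment, Interview Segment, News Update, Market Bulletin, Interview Recap, Headlines Spot, Entertainment Package.
Interview Segment starts before Headlines Segment ends → Headlines Segment and Interview Segment overlap.
News Update starts after Headlines Segment ends, so Headlines Segment has no further overlaps.
News Update starts before Interview Segment ends → Interview Segment and News Update overlap.
Market Bulletin starts before Interview Segment ends → Interview Segment and Market Bulletin overlap.
Interview Recap starts after Interview Segment ends, so Interview Segment has no further overlaps.
Market Bulletin starts before News Update ends → News Update and Market Bulletin overlap.
Interview Recap starts after News Update ends, so News Update has no further overlaps.
Interview Recap starts after Market Bulletin ends, so Market Bulletin has no further overlaps.
Headlines Spot starts before Interview Recap ends → Interview Recap and Headlines Spot overlap.
Entertainment Package starts after Interview Recap ends.
Entertainment Package starts after Headlines Spot ends.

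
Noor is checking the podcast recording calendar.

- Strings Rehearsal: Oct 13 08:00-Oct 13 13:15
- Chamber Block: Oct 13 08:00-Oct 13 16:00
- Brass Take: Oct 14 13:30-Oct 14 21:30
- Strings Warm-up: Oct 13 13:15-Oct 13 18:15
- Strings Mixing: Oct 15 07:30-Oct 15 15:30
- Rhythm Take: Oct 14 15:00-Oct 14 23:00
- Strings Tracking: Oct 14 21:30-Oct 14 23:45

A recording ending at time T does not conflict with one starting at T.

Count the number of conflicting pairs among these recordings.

4

Check each pair: they overlap iff neither finishes before the other starts.
Sorted by start: Strings Rehearsal, Chamber Block, Strings Warm-up, Brass Take, Rhythm Take, Strings Tracking, Strings Mixing.
Chamber Block starts before Strings Rehearsal ends → Strings Rehearsal and Chamber Block overlap.
Strings Warm-up starts exactly when Strings Rehearsal ends (back-to-back, no overlap); Strings Rehearsal is clear from here.
Strings Warm-up starts before Chamber Block ends → Chamber Block and Strings Warm-up overlap.
Brass Take starts after Chamber Block ends; Chamber Block is clear from here.
Brass Take starts after Strings Warm-up ends; Strings Warm-up is clear from here.
Rhythm Take starts before Brass Take ends → Brass Take and Rhythm Take overlap.
Strings Tracking starts exactly when Brass Take ends (back-to-back, no overlap); Brass Take is clear from here.
Strings Tracking starts before Rhythm Take ends → Rhythm Take and Strings Tracking overlap.
Strings Mixing starts after Rhythm Take ends.
Strings Mixing starts after Strings Tracking ends.
Overlapping pairs: Brass Take & Rhythm Take, Chamber Block & Strings Rehearsal, Chamber Block & Strings Warm-up, Rhythm Take & Strings Tracking — 4 in total.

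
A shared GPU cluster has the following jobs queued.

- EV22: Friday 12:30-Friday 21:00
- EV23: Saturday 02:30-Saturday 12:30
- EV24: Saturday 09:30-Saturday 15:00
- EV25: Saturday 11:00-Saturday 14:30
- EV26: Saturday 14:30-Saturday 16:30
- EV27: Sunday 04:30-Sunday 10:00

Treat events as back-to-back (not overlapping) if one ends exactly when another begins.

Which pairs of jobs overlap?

EV23 & EV24, EV23 & EV25, EV24 & EV25, EV24 & EV26

Sorted by start: EV22, EV23, EV24, EV25, EV26, EV27.
EV23 starts after EV22 ends, so nothing later overlaps EV22 either.
EV24 starts before EV23 ends → EV23 and EV24 overlap.
EV25 starts before EV23 ends → EV23 and EV25 overlap.
EV26 starts after EV23 ends, so nothing later overlaps EV23 either.
EV25 starts before EV24 ends → EV24 and EV25 overlap.
EV26 starts before EV24 ends → EV24 and EV26 overlap.
EV27 starts after EV24 ends.
EV26 starts exactly when EV25 ends (back-to-back, no overlap), so nothing later overlaps EV25 either.
EV27 starts after EV26 ends.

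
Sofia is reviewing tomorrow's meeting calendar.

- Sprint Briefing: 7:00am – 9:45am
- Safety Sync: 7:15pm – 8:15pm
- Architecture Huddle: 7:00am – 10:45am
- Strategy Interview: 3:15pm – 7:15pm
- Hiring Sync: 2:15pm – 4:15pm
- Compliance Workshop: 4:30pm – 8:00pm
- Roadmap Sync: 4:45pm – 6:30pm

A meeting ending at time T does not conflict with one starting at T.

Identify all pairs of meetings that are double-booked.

Architecture Huddle & Sprint Briefing, Compliance Workshop & Roadmap Sync, Compliance Workshop & Safety Sync, Compliance Workshop & Strategy Interview, Hiring Sync & Strategy Interview, Roadmap Sync & Strategy Interview

Sorted by start: Sprint Briefing, Architecture Huddle, Hiring Sync, Strategy Interview, Compliance Workshop, Roadmap Sync, Safety Sync.
Architecture Huddle starts before Sprint Briefing ends → Sprint Briefing and Architecture Huddle overlap.
Hiring Sync starts after Sprint Briefing ends, so Sprint Briefing has no further overlaps.
Hiring Sync starts after Architecture Huddle ends, so Architecture Huddle has no further overlaps.
Strategy Interview starts before Hiring Sync ends → Hiring Sync and Strategy Interview overlap.
Compliance Workshop starts after Hiring Sync ends, so Hiring Sync has no further overlaps.
Compliance Workshop starts before Strategy Interview ends → Strategy Interview and Compliance Workshop overlap.
Roadmap Sync starts before Strategy Interview ends → Strategy Interview and Roadmap Sync overlap.
Safety Sync starts exactly when Strategy Interview ends (back-to-back, no overlap).
Roadmap Sync starts before Compliance Workshop ends → Compliance Workshop and Roadmap Sync overlap.
Safety Sync starts before Compliance Workshop ends → Compliance Workshop and Safety Sync overlap.
Safety Sync starts after Roadmap Sync ends.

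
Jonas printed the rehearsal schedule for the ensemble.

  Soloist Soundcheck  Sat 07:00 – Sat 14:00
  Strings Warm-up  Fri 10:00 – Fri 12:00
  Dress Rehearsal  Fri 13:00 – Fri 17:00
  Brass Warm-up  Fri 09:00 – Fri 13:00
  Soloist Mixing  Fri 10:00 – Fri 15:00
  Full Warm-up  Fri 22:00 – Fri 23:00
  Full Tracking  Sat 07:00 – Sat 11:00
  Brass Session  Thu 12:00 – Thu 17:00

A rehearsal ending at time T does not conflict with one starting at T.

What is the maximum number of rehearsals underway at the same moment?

Walk through starts and ends in time order (an end at T is processed before a start at T):
Thu 12:00 start Brass Session → 1
Thu 17:00 end Brass Session → 0
Fri 09:00 start Brass Warm-up → 1
Fri 10:00 start Soloist Mixing → 2
Fri 10:00 start Strings Warm-up → 3
Fri 12:00 end Strings Warm-up → 2
Fri 13:00 end Brass Warm-up → 1
Fri 13:00 start Dress Rehearsal → 2
Fri 15:00 end Soloist Mixing → 1
Fri 17:00 end Dress Rehearsal → 0
Fri 22:00 start Full Warm-up → 1
Fri 23:00 end Full Warm-up → 0
Sat 07:00 start Full Tracking → 1
Sat 07:00 start Soloist Soundcheck → 2
Sat 11:00 end Full Tracking → 1
Sat 14:00 end Soloist Soundcheck → 0
Peak is 3, at Fri 10:00 (Brass Warm-up, Soloist Mixing, Strings Warm-up).

3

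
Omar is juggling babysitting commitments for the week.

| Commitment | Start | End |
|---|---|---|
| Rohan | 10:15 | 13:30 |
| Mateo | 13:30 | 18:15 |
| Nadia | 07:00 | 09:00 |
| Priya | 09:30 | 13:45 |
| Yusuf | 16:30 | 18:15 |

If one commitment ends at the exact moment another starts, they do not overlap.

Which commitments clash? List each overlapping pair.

Sorted by start: Nadia, Priya, Rohan, Mateo, Yusuf.
Priya starts after Nadia ends, so nothing later overlaps Nadia either.
Rohan starts before Priya ends → Priya and Rohan overlap.
Mateo starts before Priya ends → Priya and Mateo overlap.
Yusuf starts after Priya ends.
Mateo starts exactly when Rohan ends (back-to-back, no overlap), so nothing later overlaps Rohan either.
Yusuf starts before Mateo ends → Mateo and Yusuf overlap.

Mateo & Priya, Mateo & Yusuf, Priya & Rohan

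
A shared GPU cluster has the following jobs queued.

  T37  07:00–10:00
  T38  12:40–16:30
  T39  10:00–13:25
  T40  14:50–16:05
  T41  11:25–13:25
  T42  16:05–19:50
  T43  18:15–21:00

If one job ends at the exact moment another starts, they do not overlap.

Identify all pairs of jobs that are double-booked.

T38 & T39, T38 & T40, T38 & T41, T38 & T42, T39 & T41, T42 & T43

Two intervals overlap when each starts before the other ends.
Sorted by start: T37, T39, T41, T38, T40, T42, T43.
T39 starts exactly when T37 ends (back-to-back, no overlap) — done with T37.
T41 starts before T39 ends → T39 and T41 overlap.
T38 starts before T39 ends → T39 and T38 overlap.
T40 starts after T39 ends — done with T39.
T38 starts before T41 ends → T41 and T38 overlap.
T40 starts after T41 ends — done with T41.
T40 starts before T38 ends → T38 and T40 overlap.
T42 starts before T38 ends → T38 and T42 overlap.
T43 starts after T38 ends.
T42 starts exactly when T40 ends (back-to-back, no overlap) — done with T40.
T43 starts before T42 ends → T42 and T43 overlap.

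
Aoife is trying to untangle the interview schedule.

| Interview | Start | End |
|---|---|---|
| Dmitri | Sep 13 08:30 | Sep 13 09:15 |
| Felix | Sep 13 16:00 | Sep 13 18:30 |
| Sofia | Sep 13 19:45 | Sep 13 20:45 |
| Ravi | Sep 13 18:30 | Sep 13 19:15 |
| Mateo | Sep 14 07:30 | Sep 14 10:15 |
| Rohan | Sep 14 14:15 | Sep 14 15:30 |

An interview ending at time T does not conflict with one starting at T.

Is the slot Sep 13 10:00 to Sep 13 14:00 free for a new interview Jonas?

Dmitri: ends Sep 13 09:15 at or before Jonas starts Sep 13 10:00 → clear.
Felix: starts Sep 13 16:00 at or after Jonas ends Sep 13 14:00 → clear.
Ravi: starts Sep 13 18:30 at or after Jonas ends Sep 13 14:00 → clear.
Sofia: starts Sep 13 19:45 at or after Jonas ends Sep 13 14:00 → clear.
Mateo: starts Sep 14 07:30 at or after Jonas ends Sep 13 14:00 → clear.
Rohan: starts Sep 14 14:15 at or after Jonas ends Sep 13 14:00 → clear.

Yes — the slot is free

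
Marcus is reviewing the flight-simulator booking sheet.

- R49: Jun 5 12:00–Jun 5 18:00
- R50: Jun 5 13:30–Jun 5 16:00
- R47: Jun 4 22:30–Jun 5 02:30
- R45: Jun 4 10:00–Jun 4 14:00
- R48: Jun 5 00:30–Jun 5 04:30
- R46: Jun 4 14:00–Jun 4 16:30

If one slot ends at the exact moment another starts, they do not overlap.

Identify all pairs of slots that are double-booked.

Sorted by start: R45, R46, R47, R48, R49, R50.
R46 starts exactly when R45 ends (back-to-back, no overlap); R45 is clear from here.
R47 starts after R46 ends; R46 is clear from here.
R48 starts before R47 ends → R47 and R48 overlap.
R49 starts after R47 ends; R47 is clear from here.
R49 starts after R48 ends; R48 is clear from here.
R50 starts before R49 ends → R49 and R50 overlap.

R47 & R48, R49 & R50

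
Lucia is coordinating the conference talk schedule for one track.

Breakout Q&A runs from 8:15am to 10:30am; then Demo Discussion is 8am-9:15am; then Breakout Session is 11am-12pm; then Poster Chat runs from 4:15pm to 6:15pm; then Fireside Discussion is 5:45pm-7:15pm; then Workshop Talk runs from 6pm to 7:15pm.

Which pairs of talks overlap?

Breakout Q&A & Demo Discussion, Fireside Discussion & Poster Chat, Fireside Discussion & Workshop Talk, Poster Chat & Workshop Talk

Sorted by start: Demo Discussion, Breakout Q&A, Breakout Session, Poster Chat, Fireside Discussion, Workshop Talk.
Breakout Q&A starts before Demo Discussion ends → Demo Discussion and Breakout Q&A overlap.
Breakout Session starts after Demo Discussion ends; Demo Discussion is clear from here.
Breakout Session starts after Breakout Q&A ends; Breakout Q&A is clear from here.
Poster Chat starts after Breakout Session ends; Breakout Session is clear from here.
Fireside Discussion starts before Poster Chat ends → Poster Chat and Fireside Discussion overlap.
Workshop Talk starts before Poster Chat ends → Poster Chat and Workshop Talk overlap.
Workshop Talk starts before Fireside Discussion ends → Fireside Discussion and Workshop Talk overlap.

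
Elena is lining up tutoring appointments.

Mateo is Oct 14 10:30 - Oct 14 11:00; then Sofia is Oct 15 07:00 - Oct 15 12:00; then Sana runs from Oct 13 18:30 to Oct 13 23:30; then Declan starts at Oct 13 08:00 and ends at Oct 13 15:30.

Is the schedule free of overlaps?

Yes

Check each pair: they overlap iff neither finishes before the other starts.
Sorted by start: Declan, Sana, Mateo, Sofia.
Sana starts after Declan ends, so nothing later overlaps Declan either.
Mateo starts after Sana ends, so nothing later overlaps Sana either.
Sofia starts after Mateo ends.
Every pair is clear; the schedule has no overlaps.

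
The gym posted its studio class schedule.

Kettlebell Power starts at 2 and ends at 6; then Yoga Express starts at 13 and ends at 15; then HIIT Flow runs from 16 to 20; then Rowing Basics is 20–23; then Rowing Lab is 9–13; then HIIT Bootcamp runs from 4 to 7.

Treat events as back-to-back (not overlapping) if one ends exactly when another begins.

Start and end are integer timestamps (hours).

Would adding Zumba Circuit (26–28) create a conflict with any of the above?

Kettlebell Power: ends 6 at or before Zumba Circuit starts 26 → clear.
HIIT Bootcamp: ends 7 at or before Zumba Circuit starts 26 → clear.
Rowing Lab: ends 13 at or before Zumba Circuit starts 26 → clear.
Yoga Express: ends 15 at or before Zumba Circuit starts 26 → clear.
HIIT Flow: ends 20 at or before Zumba Circuit starts 26 → clear.
Rowing Basics: ends 23 at or before Zumba Circuit starts 26 → clear.

No — it doesn't clash with anything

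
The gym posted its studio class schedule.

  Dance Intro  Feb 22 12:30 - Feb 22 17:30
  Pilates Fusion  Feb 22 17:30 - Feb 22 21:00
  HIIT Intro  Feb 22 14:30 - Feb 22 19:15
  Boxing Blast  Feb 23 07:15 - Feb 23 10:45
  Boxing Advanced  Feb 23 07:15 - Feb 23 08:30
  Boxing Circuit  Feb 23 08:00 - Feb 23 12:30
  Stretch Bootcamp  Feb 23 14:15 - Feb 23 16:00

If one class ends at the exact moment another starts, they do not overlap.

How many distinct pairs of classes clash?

5

Sorted by start: Dance Intro, HIIT Intro, Pilates Fusion, Boxing Blast, Boxing Advanced, Boxing Circuit, Stretch Bootcamp.
HIIT Intro starts before Dance Intro ends → Dance Intro and HIIT Intro overlap.
Pilates Fusion starts exactly when Dance Intro ends (back-to-back, no overlap) — done with Dance Intro.
Pilates Fusion starts before HIIT Intro ends → HIIT Intro and Pilates Fusion overlap.
Boxing Blast starts after HIIT Intro ends — done with HIIT Intro.
Boxing Blast starts after Pilates Fusion ends — done with Pilates Fusion.
Boxing Advanced starts before Boxing Blast ends → Boxing Blast and Boxing Advanced overlap.
Boxing Circuit starts before Boxing Blast ends → Boxing Blast and Boxing Circuit overlap.
Stretch Bootcamp starts after Boxing Blast ends.
Boxing Circuit starts before Boxing Advanced ends → Boxing Advanced and Boxing Circuit overlap.
Stretch Bootcamp starts after Boxing Advanced ends.
Stretch Bootcamp starts after Boxing Circuit ends.
Overlapping pairs: Boxing Advanced & Boxing Blast, Boxing Advanced & Boxing Circuit, Boxing Blast & Boxing Circuit, Dance Intro & HIIT Intro, HIIT Intro & Pilates Fusion — 5 in total.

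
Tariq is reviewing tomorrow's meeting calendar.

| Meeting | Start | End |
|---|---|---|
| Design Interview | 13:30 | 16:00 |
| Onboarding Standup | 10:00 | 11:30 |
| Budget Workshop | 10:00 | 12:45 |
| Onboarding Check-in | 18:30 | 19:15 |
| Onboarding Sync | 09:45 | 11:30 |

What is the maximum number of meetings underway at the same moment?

Walk through starts and ends in time order (an end at T is processed before a start at T):
09:45 start Onboarding Sync → 1
10:00 start Budget Workshop → 2
10:00 start Onboarding Standup → 3
11:30 end Onboarding Standup → 2
11:30 end Onboarding Sync → 1
12:45 end Budget Workshop → 0
13:30 start Design Interview → 1
16:00 end Design Interview → 0
18:30 start Onboarding Check-in → 1
19:15 end Onboarding Check-in → 0
Peak is 3, at 10:00 (Budget Workshop, Onboarding Standup, Onboarding Sync).

3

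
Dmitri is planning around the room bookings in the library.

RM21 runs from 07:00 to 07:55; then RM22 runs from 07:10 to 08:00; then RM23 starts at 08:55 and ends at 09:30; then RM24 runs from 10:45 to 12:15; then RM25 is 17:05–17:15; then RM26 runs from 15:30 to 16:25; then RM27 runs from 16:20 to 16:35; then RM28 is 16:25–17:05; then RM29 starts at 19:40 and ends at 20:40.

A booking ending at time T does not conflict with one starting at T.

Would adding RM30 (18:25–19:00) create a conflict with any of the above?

No — it doesn't clash with anything

RM21: ends 07:55 at or before RM30 starts 18:25 → clear.
RM22: ends 08:00 at or before RM30 starts 18:25 → clear.
RM23: ends 09:30 at or before RM30 starts 18:25 → clear.
RM24: ends 12:15 at or before RM30 starts 18:25 → clear.
RM26: ends 16:25 at or before RM30 starts 18:25 → clear.
RM27: ends 16:35 at or before RM30 starts 18:25 → clear.
RM28: ends 17:05 at or before RM30 starts 18:25 → clear.
RM25: ends 17:15 at or before RM30 starts 18:25 → clear.
RM29: starts 19:40 at or after RM30 ends 19:00 → clear.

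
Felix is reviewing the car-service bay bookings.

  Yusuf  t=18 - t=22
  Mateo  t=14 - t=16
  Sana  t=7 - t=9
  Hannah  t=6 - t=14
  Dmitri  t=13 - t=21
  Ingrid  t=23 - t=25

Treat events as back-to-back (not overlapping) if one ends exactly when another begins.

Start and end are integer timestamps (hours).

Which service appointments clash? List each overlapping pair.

Dmitri & Hannah, Dmitri & Mateo, Dmitri & Yusuf, Hannah & Sana

Check each pair: they overlap iff neither finishes before the other starts.
Sorted by start: Hannah, Sana, Dmitri, Mateo, Yusuf, Ingrid.
Sana starts before Hannah ends → Hannah and Sana overlap.
Dmitri starts before Hannah ends → Hannah and Dmitri overlap.
Mateo starts exactly when Hannah ends (back-to-back, no overlap), so nothing later overlaps Hannah either.
Dmitri starts after Sana ends, so nothing later overlaps Sana either.
Mateo starts before Dmitri ends → Dmitri and Mateo overlap.
Yusuf starts before Dmitri ends → Dmitri and Yusuf overlap.
Ingrid starts after Dmitri ends.
Yusuf starts after Mateo ends, so nothing later overlaps Mateo either.
Ingrid starts after Yusuf ends.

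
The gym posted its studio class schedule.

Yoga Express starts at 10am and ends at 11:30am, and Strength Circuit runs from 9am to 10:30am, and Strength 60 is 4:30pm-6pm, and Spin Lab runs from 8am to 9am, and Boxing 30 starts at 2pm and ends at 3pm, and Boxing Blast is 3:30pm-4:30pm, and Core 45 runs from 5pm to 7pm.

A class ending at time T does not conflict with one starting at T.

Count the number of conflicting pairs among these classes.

Sorted by start: Spin Lab, Strength Circuit, Yoga Express, Boxing 30, Boxing Blast, Strength 60, Core 45.
Strength Circuit starts exactly when Spin Lab ends (back-to-back, no overlap) — done with Spin Lab.
Yoga Express starts before Strength Circuit ends → Strength Circuit and Yoga Express overlap.
Boxing 30 starts after Strength Circuit ends — done with Strength Circuit.
Boxing 30 starts after Yoga Express ends — done with Yoga Express.
Boxing Blast starts after Boxing 30 ends — done with Boxing 30.
Strength 60 starts exactly when Boxing Blast ends (back-to-back, no overlap) — done with Boxing Blast.
Core 45 starts before Strength 60 ends → Strength 60 and Core 45 overlap.
Overlapping pairs: Core 45 & Strength 60, Strength Circuit & Yoga Express — 2 in total.

2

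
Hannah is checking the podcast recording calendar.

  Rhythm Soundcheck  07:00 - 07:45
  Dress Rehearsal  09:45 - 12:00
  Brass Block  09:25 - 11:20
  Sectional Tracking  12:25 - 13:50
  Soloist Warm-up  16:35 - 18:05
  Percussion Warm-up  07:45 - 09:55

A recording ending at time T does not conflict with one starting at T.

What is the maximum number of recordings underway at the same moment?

3

Sort all start/end points and keep a running count:
07:00 start Rhythm Soundcheck → 1
07:45 end Rhythm Soundcheck → 0
07:45 start Percussion Warm-up → 1
09:25 start Brass Block → 2
09:45 start Dress Rehearsal → 3
09:55 end Percussion Warm-up → 2
11:20 end Brass Block → 1
12:00 end Dress Rehearsal → 0
12:25 start Sectional Tracking → 1
13:50 end Sectional Tracking → 0
16:35 start Soloist Warm-up → 1
18:05 end Soloist Warm-up → 0
Peak is 3, at 09:45 (Brass Block, Dress Rehearsal, Percussion Warm-up).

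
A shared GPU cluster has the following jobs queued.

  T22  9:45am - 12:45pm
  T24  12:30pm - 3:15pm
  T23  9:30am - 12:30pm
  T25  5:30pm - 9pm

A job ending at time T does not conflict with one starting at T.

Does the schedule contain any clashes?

Sorted by start: T23, T22, T24, T25.
T22 starts before T23 ends → T23 and T22 overlap.
That's a conflict, so the schedule is not conflict-free.

Yes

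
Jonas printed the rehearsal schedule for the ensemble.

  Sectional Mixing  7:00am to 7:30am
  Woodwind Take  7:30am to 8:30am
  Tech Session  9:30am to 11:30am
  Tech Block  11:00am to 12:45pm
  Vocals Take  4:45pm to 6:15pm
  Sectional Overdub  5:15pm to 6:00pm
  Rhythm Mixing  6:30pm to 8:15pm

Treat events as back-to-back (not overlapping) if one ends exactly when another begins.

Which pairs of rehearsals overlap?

Sorted by start: Sectional Mixing, Woodwind Take, Tech Session, Tech Block, Vocals Take, Sectional Overdub, Rhythm Mixing.
Woodwind Take starts exactly when Sectional Mixing ends (back-to-back, no overlap); Sectional Mixing is clear from here.
Tech Session starts after Woodwind Take ends; Woodwind Take is clear from here.
Tech Block starts before Tech Session ends → Tech Session and Tech Block overlap.
Vocals Take starts after Tech Session ends; Tech Session is clear from here.
Vocals Take starts after Tech Block ends; Tech Block is clear from here.
Sectional Overdub starts before Vocals Take ends → Vocals Take and Sectional Overdub overlap.
Rhythm Mixing starts after Vocals Take ends.
Rhythm Mixing starts after Sectional Overdub ends.

Sectional Overdub & Vocals Take, Tech Block & Tech Session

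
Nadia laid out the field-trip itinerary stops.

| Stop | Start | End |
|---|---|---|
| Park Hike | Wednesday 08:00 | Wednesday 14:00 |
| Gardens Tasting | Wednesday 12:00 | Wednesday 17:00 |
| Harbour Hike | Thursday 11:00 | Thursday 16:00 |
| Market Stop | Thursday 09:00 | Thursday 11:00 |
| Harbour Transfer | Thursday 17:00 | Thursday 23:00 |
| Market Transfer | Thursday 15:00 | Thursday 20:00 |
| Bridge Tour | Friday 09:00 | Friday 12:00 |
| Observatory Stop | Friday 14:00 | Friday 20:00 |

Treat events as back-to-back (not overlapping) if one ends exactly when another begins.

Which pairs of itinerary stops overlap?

Two intervals overlap when each starts before the other ends.
Sorted by start: Park Hike, Gardens Tasting, Market Stop, Harbour Hike, Market Transfer, Harbour Transfer, Bridge Tour, Observatory Stop.
Gardens Tasting starts before Park Hike ends → Park Hike and Gardens Tasting overlap.
Market Stop starts after Park Hike ends, so nothing later overlaps Park Hike either.
Market Stop starts after Gardens Tasting ends, so nothing later overlaps Gardens Tasting either.
Harbour Hike starts exactly when Market Stop ends (back-to-back, no overlap), so nothing later overlaps Market Stop either.
Market Transfer starts before Harbour Hike ends → Harbour Hike and Market Transfer overlap.
Harbour Transfer starts after Harbour Hike ends, so nothing later overlaps Harbour Hike either.
Harbour Transfer starts before Market Transfer ends → Market Transfer and Harbour Transfer overlap.
Bridge Tour starts after Market Transfer ends, so nothing later overlaps Market Transfer either.
Bridge Tour starts after Harbour Transfer ends, so nothing later overlaps Harbour Transfer either.
Observatory Stop starts after Bridge Tour ends.

Gardens Tasting & Park Hike, Harbour Hike & Market Transfer, Harbour Transfer & Market Transfer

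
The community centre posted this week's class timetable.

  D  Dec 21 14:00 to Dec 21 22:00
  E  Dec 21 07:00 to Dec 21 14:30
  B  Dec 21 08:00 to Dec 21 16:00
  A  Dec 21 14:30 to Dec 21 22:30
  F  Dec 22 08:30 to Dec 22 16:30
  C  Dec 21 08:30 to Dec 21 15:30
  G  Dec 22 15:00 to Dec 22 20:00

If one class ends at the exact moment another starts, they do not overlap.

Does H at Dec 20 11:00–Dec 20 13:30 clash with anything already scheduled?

E: starts Dec 21 07:00 at or after H ends Dec 20 13:30 → clear.
B: starts Dec 21 08:00 at or after H ends Dec 20 13:30 → clear.
C: starts Dec 21 08:30 at or after H ends Dec 20 13:30 → clear.
D: starts Dec 21 14:00 at or after H ends Dec 20 13:30 → clear.
A: starts Dec 21 14:30 at or after H ends Dec 20 13:30 → clear.
F: starts Dec 22 08:30 at or after H ends Dec 20 13:30 → clear.
G: starts Dec 22 15:00 at or after H ends Dec 20 13:30 → clear.

No — it doesn't clash with anything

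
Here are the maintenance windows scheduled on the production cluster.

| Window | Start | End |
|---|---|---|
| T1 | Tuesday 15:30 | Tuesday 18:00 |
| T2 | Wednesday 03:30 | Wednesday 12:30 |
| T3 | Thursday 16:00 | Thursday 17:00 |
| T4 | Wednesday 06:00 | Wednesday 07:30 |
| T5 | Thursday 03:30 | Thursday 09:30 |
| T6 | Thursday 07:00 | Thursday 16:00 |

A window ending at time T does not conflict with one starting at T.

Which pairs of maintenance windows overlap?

T2 & T4, T5 & T6

Sorted by start: T1, T2, T4, T5, T6, T3.
T2 starts after T1 ends — done with T1.
T4 starts before T2 ends → T2 and T4 overlap.
T5 starts after T2 ends — done with T2.
T5 starts after T4 ends — done with T4.
T6 starts before T5 ends → T5 and T6 overlap.
T3 starts after T5 ends.
T3 starts exactly when T6 ends (back-to-back, no overlap).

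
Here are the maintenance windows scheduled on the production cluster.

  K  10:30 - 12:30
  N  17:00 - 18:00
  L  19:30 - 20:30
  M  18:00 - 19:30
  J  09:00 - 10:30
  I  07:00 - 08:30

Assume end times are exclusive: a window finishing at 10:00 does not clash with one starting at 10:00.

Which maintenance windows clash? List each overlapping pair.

none

Sorted by start: I, J, K, N, M, L.
J starts after I ends, so I has no further overlaps.
K starts exactly when J ends (back-to-back, no overlap), so J has no further overlaps.
N starts after K ends, so K has no further overlaps.
M starts exactly when N ends (back-to-back, no overlap), so N has no further overlaps.
L starts exactly when M ends (back-to-back, no overlap).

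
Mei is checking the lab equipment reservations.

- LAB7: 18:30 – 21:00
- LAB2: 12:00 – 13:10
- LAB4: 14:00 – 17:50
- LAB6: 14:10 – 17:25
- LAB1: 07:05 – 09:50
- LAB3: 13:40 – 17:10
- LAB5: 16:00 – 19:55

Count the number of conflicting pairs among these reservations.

7

Sorted by start: LAB1, LAB2, LAB3, LAB4, LAB6, LAB5, LAB7.
LAB2 starts after LAB1 ends; LAB1 is clear from here.
LAB3 starts after LAB2 ends; LAB2 is clear from here.
LAB4 starts before LAB3 ends → LAB3 and LAB4 overlap.
LAB6 starts before LAB3 ends → LAB3 and LAB6 overlap.
LAB5 starts before LAB3 ends → LAB3 and LAB5 overlap.
LAB7 starts after LAB3 ends.
LAB6 starts before LAB4 ends → LAB4 and LAB6 overlap.
LAB5 starts before LAB4 ends → LAB4 and LAB5 overlap.
LAB7 starts after LAB4 ends.
LAB5 starts before LAB6 ends → LAB6 and LAB5 overlap.
LAB7 starts after LAB6 ends.
LAB7 starts before LAB5 ends → LAB5 and LAB7 overlap.
Overlapping pairs: LAB3 & LAB4, LAB3 & LAB5, LAB3 & LAB6, LAB4 & LAB5, LAB4 & LAB6, LAB5 & LAB6, LAB5 & LAB7 — 7 in total.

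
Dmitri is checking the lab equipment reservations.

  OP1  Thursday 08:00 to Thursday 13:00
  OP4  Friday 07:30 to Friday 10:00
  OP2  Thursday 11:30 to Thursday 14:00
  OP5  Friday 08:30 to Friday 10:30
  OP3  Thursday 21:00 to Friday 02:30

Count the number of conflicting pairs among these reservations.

2

Sorted by start: OP1, OP2, OP3, OP4, OP5.
OP2 starts before OP1 ends → OP1 and OP2 overlap.
OP3 starts after OP1 ends; OP1 is clear from here.
OP3 starts after OP2 ends; OP2 is clear from here.
OP4 starts after OP3 ends; OP3 is clear from here.
OP5 starts before OP4 ends → OP4 and OP5 overlap.
Overlapping pairs: OP1 & OP2, OP4 & OP5 — 2 in total.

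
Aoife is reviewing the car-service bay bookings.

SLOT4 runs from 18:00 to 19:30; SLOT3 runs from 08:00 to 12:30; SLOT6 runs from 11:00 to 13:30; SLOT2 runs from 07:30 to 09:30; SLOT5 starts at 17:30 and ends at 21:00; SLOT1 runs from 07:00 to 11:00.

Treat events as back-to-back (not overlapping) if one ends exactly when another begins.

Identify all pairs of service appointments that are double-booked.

Check each pair: they overlap iff neither finishes before the other starts.
Sorted by start: SLOT1, SLOT2, SLOT3, SLOT6, SLOT5, SLOT4.
SLOT2 starts before SLOT1 ends → SLOT1 and SLOT2 overlap.
SLOT3 starts before SLOT1 ends → SLOT1 and SLOT3 overlap.
SLOT6 starts exactly when SLOT1 ends (back-to-back, no overlap) — done with SLOT1.
SLOT3 starts before SLOT2 ends → SLOT2 and SLOT3 overlap.
SLOT6 starts after SLOT2 ends — done with SLOT2.
SLOT6 starts before SLOT3 ends → SLOT3 and SLOT6 overlap.
SLOT5 starts after SLOT3 ends — done with SLOT3.
SLOT5 starts after SLOT6 ends — done with SLOT6.
SLOT4 starts before SLOT5 ends → SLOT5 and SLOT4 overlap.

SLOT1 & SLOT2, SLOT1 & SLOT3, SLOT2 & SLOT3, SLOT3 & SLOT6, SLOT4 & SLOT5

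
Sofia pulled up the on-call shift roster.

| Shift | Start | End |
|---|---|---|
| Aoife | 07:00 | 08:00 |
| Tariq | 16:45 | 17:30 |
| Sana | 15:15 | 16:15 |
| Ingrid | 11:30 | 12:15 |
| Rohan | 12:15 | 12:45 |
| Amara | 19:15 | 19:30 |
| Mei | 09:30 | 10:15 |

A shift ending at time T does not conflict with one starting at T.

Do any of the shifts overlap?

No

Check each pair: they overlap iff neither finishes before the other starts.
Sorted by start: Aoife, Mei, Ingrid, Rohan, Sana, Tariq, Amara.
Mei starts after Aoife ends; Aoife is clear from here.
Ingrid starts after Mei ends; Mei is clear from here.
Rohan starts exactly when Ingrid ends (back-to-back, no overlap); Ingrid is clear from here.
Sana starts after Rohan ends; Rohan is clear from here.
Tariq starts after Sana ends; Sana is clear from here.
Amara starts after Tariq ends.
Every pair is clear; the schedule has no overlaps.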